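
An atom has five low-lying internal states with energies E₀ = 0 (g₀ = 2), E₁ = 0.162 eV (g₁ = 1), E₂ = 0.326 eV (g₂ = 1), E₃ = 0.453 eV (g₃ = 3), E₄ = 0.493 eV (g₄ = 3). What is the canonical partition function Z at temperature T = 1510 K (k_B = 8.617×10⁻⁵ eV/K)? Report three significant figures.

Z = 2.53

k_BT = 8.617×10⁻⁵ × 1510 K = 0.13012 eV.
Eᵢ/kT = 0, 1.2450, 2.5054, 3.4814, 3.7888.
Z = Σ gᵢe^(−Eᵢ/kT) = 2·e^(−0) + 1·e^(−1.2450) + 1·e^(−2.5054) + 3·e^(−3.4814) + 3·e^(−3.7888) = 2.0000 + 0.28794 + 0.081643 + 0.092293 + 0.067868 = 2.5297.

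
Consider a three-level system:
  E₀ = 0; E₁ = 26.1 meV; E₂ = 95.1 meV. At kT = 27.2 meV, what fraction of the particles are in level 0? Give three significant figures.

0.708

Eᵢ/kT = 0, 0.95956, 3.4963.
Z = Σ e^(−Eᵢ/kT) = e^(−0) + e^(−0.95956) + e^(−3.4963) = 1.0000 + 0.38306 + 0.030309 = 1.4134.
P₀ = e^(−E₀/kT) / Z = 1.0000/1.4134 = 0.708.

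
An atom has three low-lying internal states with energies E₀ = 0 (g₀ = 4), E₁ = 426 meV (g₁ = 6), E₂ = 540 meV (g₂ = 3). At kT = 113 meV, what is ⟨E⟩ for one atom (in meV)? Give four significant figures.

17.42 meV

Eᵢ/kT = 0, 3.76991, 4.77876.
Z = Σ gᵢe^(−Eᵢ/kT) = 4·e^(−0) + 6·e^(−3.76991) + 3·e^(−4.77876) = 4.00000 + 0.138325 + 0.0252192 = 4.16354.
⟨E⟩ = Σ Eᵢ gᵢe^(−Eᵢ/kT) / Z = (0·4.00000 + 426·0.138325 + 540·0.0252192) / 4.16354 = 17.42 meV.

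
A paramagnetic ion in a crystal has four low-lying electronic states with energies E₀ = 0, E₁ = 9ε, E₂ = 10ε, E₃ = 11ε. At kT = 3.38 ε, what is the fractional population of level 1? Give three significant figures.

Eᵢ/kT = 0, 2.6627, 2.9586, 3.2544.
Z = Σ e^(−Eᵢ/kT) = e^(−0) + e^(−2.6627) + e^(−2.9586) + e^(−3.2544) = 1.0000 + 0.069760 + 0.051892 + 0.038604 = 1.1603.
P₁ = e^(−E₁/kT) / Z = 0.069760/1.1603 = 0.0601.

0.0601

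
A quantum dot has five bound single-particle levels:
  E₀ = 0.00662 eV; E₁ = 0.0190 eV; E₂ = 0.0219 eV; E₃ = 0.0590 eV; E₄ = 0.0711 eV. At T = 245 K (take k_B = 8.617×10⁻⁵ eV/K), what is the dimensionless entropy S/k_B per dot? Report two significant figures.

1.2

k_BT = 8.617×10⁻⁵ × 245 K = 0.02111 eV.
Eᵢ/kT = 0.3136, 0.9000, 1.037, 2.795, 3.368.
Z = Σ e^(−Eᵢ/kT) = e^(−0.3136) + e^(−0.9000) + e^(−1.037) + e^(−2.795) + e^(−3.368) = 0.7308 + 0.4066 + 0.3545 + 0.06111 + 0.03446 = 1.587.
⟨E⟩ = Σ EᵢPᵢ = 0.01662 eV.
S/k_B = ln Z + ⟨E⟩/kT = ln(1.587) + 0.01662/0.02111 = 0.4618 + 0.7873 = 1.2.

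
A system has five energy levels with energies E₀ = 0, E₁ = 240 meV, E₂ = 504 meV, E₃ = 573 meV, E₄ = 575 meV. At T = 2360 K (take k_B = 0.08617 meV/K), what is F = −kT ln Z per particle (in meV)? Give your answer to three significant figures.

-83.8 meV

k_BT = 0.08617 × 2360 K = 203.36 meV.
Eᵢ/kT = 0, 1.1802, 2.4784, 2.8177, 2.8275.
Z = Σ e^(−Eᵢ/kT) = e^(−0) + e^(−1.1802) + e^(−2.4784) + e^(−2.8177) + e^(−2.8275) = 1.0000 + 0.30722 + 0.083877 + 0.059743 + 0.059161 = 1.5100.
F = −kT ln Z = −203.36 × ln(1.5100) = −203.36 × 0.41211 = -83.8 meV.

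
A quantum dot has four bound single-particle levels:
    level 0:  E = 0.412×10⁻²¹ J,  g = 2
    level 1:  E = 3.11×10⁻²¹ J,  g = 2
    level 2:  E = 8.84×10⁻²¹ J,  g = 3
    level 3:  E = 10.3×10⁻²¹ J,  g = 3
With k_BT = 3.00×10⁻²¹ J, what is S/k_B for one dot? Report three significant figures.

1.65

Eᵢ/kT = 0.13733, 1.0367, 2.9467, 3.4333.
Z = Σ gᵢe^(−Eᵢ/kT) = 2·e^(−0.13733) + 2·e^(−1.0367) + 3·e^(−2.9467) + 3·e^(−3.4333) = 1.7434 + 0.70925 + 0.15754 + 0.096841 = 2.7070.
⟨E⟩ = Σ EᵢPᵢ = 1.9631 ×10⁻²¹ J.
S/k_B = ln Z + ⟨E⟩/kT = ln(2.7070) + 1.9631/3.00 = 0.99584 + 0.65437 = 1.65.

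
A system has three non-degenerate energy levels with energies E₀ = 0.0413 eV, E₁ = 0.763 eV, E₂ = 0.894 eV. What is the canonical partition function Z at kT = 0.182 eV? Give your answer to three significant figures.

Eᵢ/kT = 0.22692, 4.1923, 4.9121.
Z = Σ e^(−Eᵢ/kT) = e^(−0.22692) + e^(−4.1923) + e^(−4.9121) = 0.79698 + 0.015111 + 0.0073570 = 0.81945.

Z = 0.819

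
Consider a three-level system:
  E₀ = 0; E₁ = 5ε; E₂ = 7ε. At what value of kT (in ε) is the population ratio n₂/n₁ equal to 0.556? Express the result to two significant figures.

3.4 ε

n₂/n₁ = exp[−(E₂−E₁)/kT] = 0.556.
⇒ (E₂−E₁)/kT = ln(1/0.556) = ln(1.799) = 0.5872.
kT = 2ε / 0.5872 = 3.4 ε.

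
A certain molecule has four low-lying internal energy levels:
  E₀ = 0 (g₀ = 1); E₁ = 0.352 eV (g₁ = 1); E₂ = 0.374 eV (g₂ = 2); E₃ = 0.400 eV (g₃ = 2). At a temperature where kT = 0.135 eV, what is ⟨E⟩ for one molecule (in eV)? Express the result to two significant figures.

Eᵢ/kT = 0, 2.607, 2.770, 2.963.
Z = Σ gᵢe^(−Eᵢ/kT) = 1·e^(−0) + 1·e^(−2.607) + 2·e^(−2.770) + 2·e^(−2.963) = 1.000 + 0.07376 + 0.1253 + 0.1033 = 1.302.
⟨E⟩ = Σ Eᵢ gᵢe^(−Eᵢ/kT) / Z = (0·1.000 + 0.352·0.07376 + 0.374·0.1253 + 0.400·0.1033) / 1.302 = 0.088 eV.

0.088 eV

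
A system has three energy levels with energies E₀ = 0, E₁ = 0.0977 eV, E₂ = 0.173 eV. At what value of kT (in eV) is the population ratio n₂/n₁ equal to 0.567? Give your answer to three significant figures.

n₂/n₁ = exp[−(E₂−E₁)/kT] = 0.567.
⇒ (E₂−E₁)/kT = ln(1/0.567) = ln(1.7637) = 0.56741.
kT = 0.0753 eV / 0.56741 = 0.133 eV.

0.133 eV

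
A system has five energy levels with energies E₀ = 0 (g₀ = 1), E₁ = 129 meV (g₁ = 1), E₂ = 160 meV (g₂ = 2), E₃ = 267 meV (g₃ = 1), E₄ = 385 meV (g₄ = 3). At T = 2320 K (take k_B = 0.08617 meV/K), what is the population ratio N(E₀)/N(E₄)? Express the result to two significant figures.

2.3

k_BT = 0.08617 × 2320 K = 199.9 meV.
n₀/n₄ = (g₀/g₄) exp[−(E₀−E₄)/kT] = (1/3) × exp(−(-385 meV)/(199.9 meV)) = (1/3) × exp(1.926) = 2.3.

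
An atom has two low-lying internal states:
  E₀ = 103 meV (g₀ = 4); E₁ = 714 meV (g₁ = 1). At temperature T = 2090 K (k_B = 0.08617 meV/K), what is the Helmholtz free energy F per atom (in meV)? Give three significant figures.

k_BT = 0.08617 × 2090 K = 180.10 meV.
Eᵢ/kT = 0.57190, 3.9645.
Z = Σ gᵢe^(−Eᵢ/kT) = 4·e^(−0.57190) + 1·e^(−3.9645) = 2.2578 + 0.018978 = 2.2768.
F = −kT ln Z = −180.10 × ln(2.2768) = −180.10 × 0.82277 = -148 meV.

-148 meV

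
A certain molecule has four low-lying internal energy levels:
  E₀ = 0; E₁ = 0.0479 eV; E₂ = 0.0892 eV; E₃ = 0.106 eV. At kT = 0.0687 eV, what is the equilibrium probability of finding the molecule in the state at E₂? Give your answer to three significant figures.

0.138

Eᵢ/kT = 0, 0.69723, 1.2984, 1.5429.
Z = Σ e^(−Eᵢ/kT) = e^(−0) + e^(−0.69723) + e^(−1.2984) + e^(−1.5429) = 1.0000 + 0.49796 + 0.27297 + 0.21376 = 1.9847.
P₂ = e^(−E₂/kT) / Z = 0.27297/1.9847 = 0.138.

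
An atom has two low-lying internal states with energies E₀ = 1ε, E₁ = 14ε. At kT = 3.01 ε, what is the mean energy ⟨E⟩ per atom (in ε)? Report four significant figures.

Eᵢ/kT = 0.332226, 4.65116.
Z = Σ e^(−Eᵢ/kT) = e^(−0.332226) + e^(−4.65116) = 0.717325 + 0.00955052 = 0.726876.
⟨E⟩ = Σ Eᵢ e^(−Eᵢ/kT) / Z = (1·0.717325 + 14·0.00955052) / 0.726876 = 1.171 ε.

1.171 ε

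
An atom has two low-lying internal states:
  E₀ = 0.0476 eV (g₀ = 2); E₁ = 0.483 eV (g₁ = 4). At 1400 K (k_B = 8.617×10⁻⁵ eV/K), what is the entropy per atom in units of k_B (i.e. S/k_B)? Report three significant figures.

0.931

k_BT = 8.617×10⁻⁵ × 1400 K = 0.12064 eV.
Eᵢ/kT = 0.39456, 4.0036.
Z = Σ gᵢe^(−Eᵢ/kT) = 2·e^(−0.39456) + 4·e^(−4.0036) = 1.3480 + 0.072999 = 1.4210.
⟨E⟩ = Σ EᵢPᵢ = 0.069967 eV.
S/k_B = ln Z + ⟨E⟩/kT = ln(1.4210) + 0.069967/0.12064 = 0.35136 + 0.57997 = 0.931.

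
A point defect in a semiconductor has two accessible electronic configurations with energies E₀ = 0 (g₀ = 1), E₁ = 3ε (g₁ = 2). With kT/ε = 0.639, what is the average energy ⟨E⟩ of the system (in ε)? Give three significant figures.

0.0539 ε

Eᵢ/kT = 0, 4.6948.
Z = Σ gᵢe^(−Eᵢ/kT) = 1·e^(−0) + 2·e^(−4.6948) = 1.0000 + 0.018285 = 1.0183.
⟨E⟩ = Σ Eᵢ gᵢe^(−Eᵢ/kT) / Z = (0·1.0000 + 3·0.018285) / 1.0183 = 0.0539 ε.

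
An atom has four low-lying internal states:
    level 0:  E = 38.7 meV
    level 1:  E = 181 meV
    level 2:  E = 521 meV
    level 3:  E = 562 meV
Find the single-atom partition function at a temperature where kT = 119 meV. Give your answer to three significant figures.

Eᵢ/kT = 0.32521, 1.5210, 4.3782, 4.7227.
Z = Σ e^(−Eᵢ/kT) = e^(−0.32521) + e^(−1.5210) + e^(−4.3782) + e^(−4.7227) = 0.72238 + 0.21849 + 0.012548 + 0.0088911 = 0.96231.

Z = 0.962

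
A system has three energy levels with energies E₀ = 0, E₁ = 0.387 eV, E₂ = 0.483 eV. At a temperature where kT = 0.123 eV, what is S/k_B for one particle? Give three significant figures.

Eᵢ/kT = 0, 3.1463, 3.9268.
Z = Σ e^(−Eᵢ/kT) = e^(−0) + e^(−3.1463) + e^(−3.9268) = 1.0000 + 0.043011 + 0.019707 = 1.0627.
⟨E⟩ = Σ EᵢPᵢ = 0.024620 eV.
S/k_B = ln Z + ⟨E⟩/kT = ln(1.0627) + 0.024620/0.123 = 0.060813 + 0.20016 = 0.261.

0.261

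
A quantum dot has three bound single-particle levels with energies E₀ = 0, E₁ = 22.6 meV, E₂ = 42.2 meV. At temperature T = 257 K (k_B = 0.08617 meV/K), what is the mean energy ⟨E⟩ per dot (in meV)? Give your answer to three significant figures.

9.56 meV

k_BT = 0.08617 × 257 K = 22.146 meV.
Eᵢ/kT = 0, 1.0205, 1.9055.
Z = Σ e^(−Eᵢ/kT) = e^(−0) + e^(−1.0205) + e^(−1.9055) = 1.0000 + 0.36041 + 0.14875 = 1.5092.
⟨E⟩ = Σ Eᵢ e^(−Eᵢ/kT) / Z = (0·1.0000 + 22.6·0.36041 + 42.2·0.14875) / 1.5092 = 9.56 meV.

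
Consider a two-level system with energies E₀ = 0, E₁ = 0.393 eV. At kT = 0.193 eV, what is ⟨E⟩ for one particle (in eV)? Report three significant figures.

0.0454 eV

Eᵢ/kT = 0, 2.0363.
Z = Σ e^(−Eᵢ/kT) = e^(−0) + e^(−2.0363) = 1.0000 + 0.13051 = 1.1305.
⟨E⟩ = Σ Eᵢ e^(−Eᵢ/kT) / Z = (0·1.0000 + 0.393·0.13051) / 1.1305 = 0.0454 eV.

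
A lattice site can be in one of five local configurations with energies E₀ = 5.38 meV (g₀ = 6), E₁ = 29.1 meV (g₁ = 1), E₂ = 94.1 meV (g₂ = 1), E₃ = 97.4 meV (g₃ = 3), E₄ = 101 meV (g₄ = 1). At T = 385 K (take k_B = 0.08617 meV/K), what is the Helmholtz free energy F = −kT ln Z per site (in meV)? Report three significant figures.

k_BT = 0.08617 × 385 K = 33.175 meV.
Eᵢ/kT = 0.16217, 0.87717, 2.8365, 2.9359, 3.0445.
Z = Σ gᵢe^(−Eᵢ/kT) = 6·e^(−0.16217) + 1·e^(−0.87717) + 1·e^(−2.8365) + 3·e^(−2.9359) + 1·e^(−3.0445) = 5.1018 + 0.41596 + 0.058631 + 0.15925 + 0.047620 = 5.7833.
F = −kT ln Z = −33.175 × ln(5.7833) = −33.175 × 1.7550 = -58.2 meV.

-58.2 meV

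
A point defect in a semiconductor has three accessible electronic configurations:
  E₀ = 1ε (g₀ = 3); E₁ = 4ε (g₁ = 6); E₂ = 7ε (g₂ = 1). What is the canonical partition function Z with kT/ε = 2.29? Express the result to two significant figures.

Eᵢ/kT = 0.4367, 1.747, 3.057.
Z = Σ gᵢe^(−Eᵢ/kT) = 3·e^(−0.4367) + 6·e^(−1.747) + 1·e^(−3.057) = 1.938 + 1.046 + 0.04703 = 3.031.

Z = 3.0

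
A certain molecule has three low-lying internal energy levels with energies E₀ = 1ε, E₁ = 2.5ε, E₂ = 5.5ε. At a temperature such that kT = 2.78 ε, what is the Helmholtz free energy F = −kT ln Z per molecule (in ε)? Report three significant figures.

Eᵢ/kT = 0.35971, 0.89928, 1.9784.
Z = Σ e^(−Eᵢ/kT) = e^(−0.35971) + e^(−0.89928) + e^(−1.9784) = 0.69788 + 0.40686 + 0.13829 = 1.2430.
F = −kT ln Z = −2.78 × ln(1.2430) = −2.78 × 0.21753 = -0.605 ε.

-0.605 ε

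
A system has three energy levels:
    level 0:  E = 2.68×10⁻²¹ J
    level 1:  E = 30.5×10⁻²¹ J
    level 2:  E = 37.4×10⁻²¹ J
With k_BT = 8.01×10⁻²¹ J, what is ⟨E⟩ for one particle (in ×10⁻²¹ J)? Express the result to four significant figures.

Eᵢ/kT = 0.334582, 3.80774, 4.66916.
Z = Σ e^(−Eᵢ/kT) = e^(−0.334582) + e^(−3.80774) + e^(−4.66916) = 0.715637 + 0.0221983 + 0.00938015 = 0.747215.
⟨E⟩ = Σ Eᵢ e^(−Eᵢ/kT) / Z = (2.68·0.715637 + 30.5·0.0221983 + 37.4·0.00938015) / 0.747215 = 3.942 ×10⁻²¹ J.

3.942 ×10⁻²¹ J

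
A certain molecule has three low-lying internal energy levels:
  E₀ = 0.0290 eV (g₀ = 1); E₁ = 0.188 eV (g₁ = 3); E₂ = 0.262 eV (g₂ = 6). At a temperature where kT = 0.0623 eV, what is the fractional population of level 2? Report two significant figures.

Eᵢ/kT = 0.4655, 3.018, 4.205.
Z = Σ gᵢe^(−Eᵢ/kT) = 1·e^(−0.4655) + 3·e^(−3.018) + 6·e^(−4.205) = 0.6278 + 0.1467 + 0.08952 = 0.8640.
P₂ = g₂ e^(−E₂/kT) / Z = 0.08952/0.8640 = 0.10.

0.10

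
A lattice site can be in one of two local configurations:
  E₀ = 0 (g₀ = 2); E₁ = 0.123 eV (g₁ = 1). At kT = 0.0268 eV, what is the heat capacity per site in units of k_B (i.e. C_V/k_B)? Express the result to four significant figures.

0.1059

Eᵢ/kT = 0, 4.58955.
Z = Σ gᵢe^(−Eᵢ/kT) = 2·e^(−0) + 1·e^(−4.58955) = 2.00000 + 0.0101574 = 2.01016.
⟨E⟩ = 0.000621523 eV, ⟨E²⟩ = 0.0000764473 eV².
C_V/k_B = (⟨E²⟩ − ⟨E⟩²)/(kT)² = (0.0000764473 − 0.000000386291)/0.000718240 = 0.1059.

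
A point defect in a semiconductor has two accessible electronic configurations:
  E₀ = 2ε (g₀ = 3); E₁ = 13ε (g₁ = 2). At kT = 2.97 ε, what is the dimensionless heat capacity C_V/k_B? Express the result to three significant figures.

Eᵢ/kT = 0.67340, 4.3771.
Z = Σ gᵢe^(−Eᵢ/kT) = 3·e^(−0.67340) + 2·e^(−4.3771) = 1.5299 + 0.025123 = 1.5550.
⟨E⟩ = 2.1777 ε, ⟨E²⟩ = 6.6658 ε².
C_V/k_B = (⟨E²⟩ − ⟨E⟩²)/(kT)² = (6.6658 − 4.7424)/8.8209 = 0.218.

0.218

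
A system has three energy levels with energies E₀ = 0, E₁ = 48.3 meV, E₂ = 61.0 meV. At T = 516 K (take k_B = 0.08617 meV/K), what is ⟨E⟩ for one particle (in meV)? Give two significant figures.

20 meV

k_BT = 0.08617 × 516 K = 44.46 meV.
Eᵢ/kT = 0, 1.086, 1.372.
Z = Σ e^(−Eᵢ/kT) = e^(−0) + e^(−1.086) + e^(−1.372) = 1.000 + 0.3376 + 0.2536 = 1.591.
⟨E⟩ = Σ Eᵢ e^(−Eᵢ/kT) / Z = (0·1.000 + 48.3·0.3376 + 61.0·0.2536) / 1.591 = 20 meV.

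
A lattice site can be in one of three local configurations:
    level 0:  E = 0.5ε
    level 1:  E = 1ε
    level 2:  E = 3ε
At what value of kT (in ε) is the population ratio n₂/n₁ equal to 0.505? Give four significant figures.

2.927 ε

n₂/n₁ = exp[−(E₂−E₁)/kT] = 0.505.
⇒ (E₂−E₁)/kT = ln(1/0.505) = ln(1.98020) = 0.683198.
kT = 2ε / 0.683198 = 2.927 ε.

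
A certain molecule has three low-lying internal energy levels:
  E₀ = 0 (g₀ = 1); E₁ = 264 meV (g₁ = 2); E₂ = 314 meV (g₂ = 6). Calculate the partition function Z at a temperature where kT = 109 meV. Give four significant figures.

Eᵢ/kT = 0, 2.42202, 2.88073.
Z = Σ gᵢe^(−Eᵢ/kT) = 1·e^(−0) + 2·e^(−2.42202) + 6·e^(−2.88073) = 1.00000 + 0.177484 + 0.336563 = 1.51405.

Z = 1.514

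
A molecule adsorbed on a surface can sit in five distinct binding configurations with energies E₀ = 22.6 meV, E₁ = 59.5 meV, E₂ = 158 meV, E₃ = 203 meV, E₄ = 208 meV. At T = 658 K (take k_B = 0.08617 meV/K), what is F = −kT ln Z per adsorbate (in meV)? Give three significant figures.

-7.25 meV

k_BT = 0.08617 × 658 K = 56.700 meV.
Eᵢ/kT = 0.39859, 1.0494, 2.7866, 3.5802, 3.6684.
Z = Σ e^(−Eᵢ/kT) = e^(−0.39859) + e^(−1.0494) + e^(−2.7866) + e^(−3.5802) + e^(−3.6684) = 0.67127 + 0.35015 + 0.061630 + 0.027870 + 0.025517 = 1.1364.
F = −kT ln Z = −56.700 × ln(1.1364) = −56.700 × 0.12787 = -7.25 meV.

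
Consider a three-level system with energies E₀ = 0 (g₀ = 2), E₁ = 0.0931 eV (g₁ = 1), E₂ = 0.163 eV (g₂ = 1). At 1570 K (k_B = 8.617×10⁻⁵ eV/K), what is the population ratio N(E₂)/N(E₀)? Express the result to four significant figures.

k_BT = 8.617×10⁻⁵ × 1570 K = 0.135287 eV.
n₂/n₀ = (g₂/g₀) exp[−(E₂−E₀)/kT] = (1/2) × exp(−(0.163 eV)/(0.135287 eV)) = (1/2) × exp(-1.20485) = 0.1499.

0.1499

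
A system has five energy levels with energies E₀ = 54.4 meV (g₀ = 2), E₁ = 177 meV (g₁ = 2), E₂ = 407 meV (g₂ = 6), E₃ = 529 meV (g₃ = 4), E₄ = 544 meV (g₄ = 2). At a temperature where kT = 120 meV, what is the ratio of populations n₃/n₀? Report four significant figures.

n₃/n₀ = (g₃/g₀) exp[−(E₃−E₀)/kT] = (4/2) × exp(−(474.6 meV)/(120 meV)) = (4/2) × exp(-3.95500) = 0.03832.

0.03832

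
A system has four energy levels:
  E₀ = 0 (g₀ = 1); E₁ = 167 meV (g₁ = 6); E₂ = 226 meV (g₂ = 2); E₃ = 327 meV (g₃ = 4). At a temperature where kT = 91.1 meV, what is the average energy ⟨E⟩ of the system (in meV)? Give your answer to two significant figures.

Eᵢ/kT = 0, 1.833, 2.481, 3.589.
Z = Σ gᵢe^(−Eᵢ/kT) = 1·e^(−0) + 6·e^(−1.833) + 2·e^(−2.481) + 4·e^(−3.589) = 1.000 + 0.9596 + 0.1673 + 0.1105 = 2.237.
⟨E⟩ = Σ Eᵢ gᵢe^(−Eᵢ/kT) / Z = (0·1.000 + 167·0.9596 + 226·0.1673 + 327·0.1105) / 2.237 = 100 meV.

100 meV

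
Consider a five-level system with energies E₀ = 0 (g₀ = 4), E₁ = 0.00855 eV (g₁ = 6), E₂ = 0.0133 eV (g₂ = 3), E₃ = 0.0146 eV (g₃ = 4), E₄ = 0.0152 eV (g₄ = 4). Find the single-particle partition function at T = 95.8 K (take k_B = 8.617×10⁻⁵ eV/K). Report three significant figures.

Z = 8.05

k_BT = 8.617×10⁻⁵ × 95.8 K = 0.0082551 eV.
Eᵢ/kT = 0, 1.0357, 1.6111, 1.7686, 1.8413.
Z = Σ gᵢe^(−Eᵢ/kT) = 4·e^(−0) + 6·e^(−1.0357) + 3·e^(−1.6111) + 4·e^(−1.7686) + 4·e^(−1.8413) = 4.0000 + 2.1299 + 0.59900 + 0.68229 + 0.63444 = 8.0456.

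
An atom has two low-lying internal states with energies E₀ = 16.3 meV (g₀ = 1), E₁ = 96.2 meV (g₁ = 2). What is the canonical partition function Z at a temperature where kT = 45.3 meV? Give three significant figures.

Eᵢ/kT = 0.35982, 2.1236.
Z = Σ gᵢe^(−Eᵢ/kT) = 1·e^(−0.35982) + 2·e^(−2.1236) = 0.69780 + 0.23920 = 0.93700.

Z = 0.937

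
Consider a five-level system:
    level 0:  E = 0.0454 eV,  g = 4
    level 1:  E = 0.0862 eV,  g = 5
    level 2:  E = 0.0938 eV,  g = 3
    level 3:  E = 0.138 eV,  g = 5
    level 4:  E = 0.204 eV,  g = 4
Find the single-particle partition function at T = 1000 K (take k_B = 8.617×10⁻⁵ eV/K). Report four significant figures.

k_BT = 8.617×10⁻⁵ × 1000 K = 0.0861700 eV.
Eᵢ/kT = 0.526865, 1.00035, 1.08855, 1.60149, 2.36741.
Z = Σ gᵢe^(−Eᵢ/kT) = 4·e^(−0.526865) + 5·e^(−1.00035) + 3·e^(−1.08855) + 5·e^(−1.60149) + 4·e^(−2.36741) = 2.36181 + 1.83875 + 1.01011 + 1.00798 + 0.374893 = 6.59354.

Z = 6.594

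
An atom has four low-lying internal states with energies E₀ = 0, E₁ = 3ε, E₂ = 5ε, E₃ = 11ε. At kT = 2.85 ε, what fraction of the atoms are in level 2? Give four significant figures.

Eᵢ/kT = 0, 1.05263, 1.75439, 3.85965.
Z = Σ e^(−Eᵢ/kT) = e^(−0) + e^(−1.05263) + e^(−1.75439) + e^(−3.85965) = 1.00000 + 0.349019 + 0.173013 + 0.0210754 = 1.54311.
P₂ = e^(−E₂/kT) / Z = 0.173013/1.54311 = 0.1121.

0.1121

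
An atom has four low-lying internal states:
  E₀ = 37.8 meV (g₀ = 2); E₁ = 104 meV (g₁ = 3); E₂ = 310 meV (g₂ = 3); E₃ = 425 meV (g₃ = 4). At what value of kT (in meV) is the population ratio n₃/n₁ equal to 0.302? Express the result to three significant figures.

216 meV

n₃/n₁ = (g₃/g₁) exp[−(E₃−E₁)/kT] = 0.302.
⇒ (E₃−E₁)/kT = ln((4/3)/0.302) = ln(4.4150) = 1.4850.
kT = 321 meV / 1.4850 = 216 meV.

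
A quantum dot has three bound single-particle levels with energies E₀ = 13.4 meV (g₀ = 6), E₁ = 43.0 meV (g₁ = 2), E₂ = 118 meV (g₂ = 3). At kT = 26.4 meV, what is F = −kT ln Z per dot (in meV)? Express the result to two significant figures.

Eᵢ/kT = 0.5076, 1.629, 4.470.
Z = Σ gᵢe^(−Eᵢ/kT) = 6·e^(−0.5076) + 2·e^(−1.629) + 3·e^(−4.470) = 3.612 + 0.3923 + 0.03434 = 4.039.
F = −kT ln Z = −26.4 × ln(4.039) = −26.4 × 1.396 = -37 meV.

-37 meV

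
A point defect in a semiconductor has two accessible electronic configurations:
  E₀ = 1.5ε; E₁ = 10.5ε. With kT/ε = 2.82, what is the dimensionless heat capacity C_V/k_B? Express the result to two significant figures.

0.39

Eᵢ/kT = 0.5319, 3.723.
Z = Σ e^(−Eᵢ/kT) = e^(−0.5319) + e^(−3.723) = 0.5875 + 0.02416 = 0.6117.
⟨E⟩ = 1.855 ε, ⟨E²⟩ = 6.515 ε².
C_V/k_B = (⟨E²⟩ − ⟨E⟩²)/(kT)² = (6.515 − 3.441)/7.952 = 0.39.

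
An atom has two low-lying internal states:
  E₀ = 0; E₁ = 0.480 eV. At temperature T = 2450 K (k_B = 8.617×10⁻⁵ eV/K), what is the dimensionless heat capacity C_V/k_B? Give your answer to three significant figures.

k_BT = 8.617×10⁻⁵ × 2450 K = 0.21112 eV.
Eᵢ/kT = 0, 2.2736.
Z = Σ e^(−Eᵢ/kT) = e^(−0) + e^(−2.2736) = 1.0000 + 0.10294 = 1.1029.
⟨E⟩ = 0.044801 eV, ⟨E²⟩ = 0.021505 eV².
C_V/k_B = (⟨E²⟩ − ⟨E⟩²)/(kT)² = (0.021505 − 0.0020071)/0.044572 = 0.437.

0.437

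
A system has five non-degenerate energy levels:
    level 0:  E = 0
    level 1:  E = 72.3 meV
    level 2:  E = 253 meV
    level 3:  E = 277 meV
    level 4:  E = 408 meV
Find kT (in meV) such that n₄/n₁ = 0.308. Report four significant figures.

285.1 meV

n₄/n₁ = exp[−(E₄−E₁)/kT] = 0.308.
⇒ (E₄−E₁)/kT = ln(1/0.308) = ln(3.24675) = 1.17765.
kT = 335.7 meV / 1.17765 = 285.1 meV.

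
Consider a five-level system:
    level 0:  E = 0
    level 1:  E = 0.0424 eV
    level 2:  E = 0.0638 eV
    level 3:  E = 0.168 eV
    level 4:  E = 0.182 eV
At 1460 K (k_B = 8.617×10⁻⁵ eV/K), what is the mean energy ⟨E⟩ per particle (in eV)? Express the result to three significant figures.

0.0553 eV

k_BT = 8.617×10⁻⁵ × 1460 K = 0.12581 eV.
Eᵢ/kT = 0, 0.33702, 0.50711, 1.3353, 1.4466.
Z = Σ e^(−Eᵢ/kT) = e^(−0) + e^(−0.33702) + e^(−0.50711) + e^(−1.3353) + e^(−1.4466) = 1.0000 + 0.71389 + 0.60223 + 0.26308 + 0.23537 = 2.8146.
⟨E⟩ = Σ Eᵢ e^(−Eᵢ/kT) / Z = (0·1.0000 + 0.0424·0.71389 + 0.0638·0.60223 + 0.168·0.26308 + 0.182·0.23537) / 2.8146 = 0.0553 eV.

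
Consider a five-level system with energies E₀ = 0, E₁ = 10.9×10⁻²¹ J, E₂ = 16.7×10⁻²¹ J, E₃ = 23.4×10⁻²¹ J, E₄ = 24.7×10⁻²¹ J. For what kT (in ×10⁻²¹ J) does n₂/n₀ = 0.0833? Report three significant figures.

6.72 ×10⁻²¹ J

n₂/n₀ = exp[−(E₂−E₀)/kT] = 0.0833.
⇒ (E₂−E₀)/kT = ln(1/0.0833) = ln(12.005) = 2.4853.
kT = 16.7 ×10⁻²¹ J / 2.4853 = 6.72 ×10⁻²¹ J.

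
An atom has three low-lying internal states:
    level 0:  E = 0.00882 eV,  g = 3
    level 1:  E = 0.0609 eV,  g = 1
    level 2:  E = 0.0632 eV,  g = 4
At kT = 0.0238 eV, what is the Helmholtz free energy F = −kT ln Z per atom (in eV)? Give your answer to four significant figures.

-0.02113 eV

Eᵢ/kT = 0.370588, 2.55882, 2.65546.
Z = Σ gᵢe^(−Eᵢ/kT) = 3·e^(−0.370588) + 1·e^(−2.55882) + 4·e^(−2.65546) = 2.07098 + 0.0773960 + 0.281066 = 2.42944.
F = −kT ln Z = −0.0238 × ln(2.42944) = −0.0238 × 0.887661 = -0.02113 eV.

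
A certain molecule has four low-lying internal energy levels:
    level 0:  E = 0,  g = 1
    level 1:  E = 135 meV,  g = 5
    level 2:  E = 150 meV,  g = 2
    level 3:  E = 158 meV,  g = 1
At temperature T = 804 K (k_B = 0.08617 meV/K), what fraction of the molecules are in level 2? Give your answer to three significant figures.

k_BT = 0.08617 × 804 K = 69.281 meV.
Eᵢ/kT = 0, 1.9486, 2.1651, 2.2806.
Z = Σ gᵢe^(−Eᵢ/kT) = 1·e^(−0) + 5·e^(−1.9486) + 2·e^(−2.1651) + 1·e^(−2.2806) = 1.0000 + 0.71237 + 0.22948 + 0.10222 = 2.0441.
P₂ = g₂ e^(−E₂/kT) / Z = 0.22948/2.0441 = 0.112.

0.112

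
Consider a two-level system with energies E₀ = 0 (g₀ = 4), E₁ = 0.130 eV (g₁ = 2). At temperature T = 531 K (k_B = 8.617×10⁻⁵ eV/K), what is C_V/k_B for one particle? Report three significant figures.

0.222

k_BT = 8.617×10⁻⁵ × 531 K = 0.045756 eV.
Eᵢ/kT = 0, 2.8412.
Z = Σ gᵢe^(−Eᵢ/kT) = 4·e^(−0) + 2·e^(−2.8412) = 4.0000 + 0.11671 = 4.1167.
⟨E⟩ = 0.0036855 eV, ⟨E²⟩ = 0.00047912 eV².
C_V/k_B = (⟨E²⟩ − ⟨E⟩²)/(kT)² = (0.00047912 − 0.000013583)/0.0020936 = 0.222.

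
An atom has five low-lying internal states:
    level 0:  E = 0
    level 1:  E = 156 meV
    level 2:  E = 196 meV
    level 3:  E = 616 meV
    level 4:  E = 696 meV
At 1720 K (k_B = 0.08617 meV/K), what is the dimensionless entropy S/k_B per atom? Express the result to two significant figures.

1.0

k_BT = 0.08617 × 1720 K = 148.2 meV.
Eᵢ/kT = 0, 1.053, 1.323, 4.157, 4.696.
Z = Σ e^(−Eᵢ/kT) = e^(−0) + e^(−1.053) + e^(−1.323) + e^(−4.157) + e^(−4.696) = 1.000 + 0.3489 + 0.2663 + 0.01565 + 0.009132 = 1.640.
⟨E⟩ = Σ EᵢPᵢ = 74.77 meV.
S/k_B = ln Z + ⟨E⟩/kT = ln(1.640) + 74.77/148.2 = 0.4947 + 0.5045 = 1.0.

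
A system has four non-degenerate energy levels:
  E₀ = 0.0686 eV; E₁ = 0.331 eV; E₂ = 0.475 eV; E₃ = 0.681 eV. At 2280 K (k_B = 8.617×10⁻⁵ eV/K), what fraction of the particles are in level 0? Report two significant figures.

k_BT = 8.617×10⁻⁵ × 2280 K = 0.1965 eV.
Eᵢ/kT = 0.3491, 1.684, 2.417, 3.466.
Z = Σ e^(−Eᵢ/kT) = e^(−0.3491) + e^(−1.684) + e^(−2.417) + e^(−3.466) = 0.7053 + 0.1856 + 0.08919 + 0.03124 = 1.011.
P₀ = e^(−E₀/kT) / Z = 0.7053/1.011 = 0.70.

0.70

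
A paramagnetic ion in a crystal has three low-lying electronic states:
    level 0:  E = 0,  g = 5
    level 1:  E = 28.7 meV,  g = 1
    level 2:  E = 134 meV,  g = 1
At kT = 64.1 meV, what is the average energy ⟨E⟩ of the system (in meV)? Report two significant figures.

Eᵢ/kT = 0, 0.4477, 2.090.
Z = Σ gᵢe^(−Eᵢ/kT) = 5·e^(−0) + 1·e^(−0.4477) + 1·e^(−2.090) = 5.000 + 0.6391 + 0.1237 = 5.763.
⟨E⟩ = Σ Eᵢ gᵢe^(−Eᵢ/kT) / Z = (0·5.000 + 28.7·0.6391 + 134·0.1237) / 5.763 = 6.1 meV.

6.1 meV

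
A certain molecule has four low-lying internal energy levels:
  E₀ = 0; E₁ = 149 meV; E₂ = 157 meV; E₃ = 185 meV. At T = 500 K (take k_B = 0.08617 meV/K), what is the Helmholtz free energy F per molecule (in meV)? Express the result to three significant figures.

k_BT = 0.08617 × 500 K = 43.085 meV.
Eᵢ/kT = 0, 3.4583, 3.6440, 4.2938.
Z = Σ e^(−Eᵢ/kT) = e^(−0) + e^(−3.4583) + e^(−3.6440) + e^(−4.2938) = 1.0000 + 0.031483 + 0.026148 + 0.013653 = 1.0713.
F = −kT ln Z = −43.085 × ln(1.0713) = −43.085 × 0.068873 = -2.97 meV.

-2.97 meV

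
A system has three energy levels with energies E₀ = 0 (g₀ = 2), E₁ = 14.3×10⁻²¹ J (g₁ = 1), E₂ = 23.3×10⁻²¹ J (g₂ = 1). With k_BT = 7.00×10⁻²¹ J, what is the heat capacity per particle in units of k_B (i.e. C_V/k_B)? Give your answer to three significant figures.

Eᵢ/kT = 0, 2.0429, 3.3286.
Z = Σ gᵢe^(−Eᵢ/kT) = 2·e^(−0) + 1·e^(−2.0429) + 1·e^(−3.3286) = 2.0000 + 0.12965 + 0.035843 = 2.1655.
⟨E⟩ = 1.2418, ⟨E²⟩ = 21.229.
C_V/k_B = (⟨E²⟩ − ⟨E⟩²)/(kT)² = (21.229 − 1.5421)/49.000 = 0.402.

0.402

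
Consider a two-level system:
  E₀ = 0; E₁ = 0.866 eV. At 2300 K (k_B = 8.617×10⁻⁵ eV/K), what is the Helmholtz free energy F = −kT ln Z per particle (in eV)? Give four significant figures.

k_BT = 8.617×10⁻⁵ × 2300 K = 0.198191 eV.
Eᵢ/kT = 0, 4.36952.
Z = Σ e^(−Eᵢ/kT) = e^(−0) + e^(−4.36952) = 1.00000 + 0.0126573 = 1.01266.
F = −kT ln Z = −0.198191 × ln(1.01266) = −0.198191 × 0.0125805 = -0.002493 eV.

-0.002493 eV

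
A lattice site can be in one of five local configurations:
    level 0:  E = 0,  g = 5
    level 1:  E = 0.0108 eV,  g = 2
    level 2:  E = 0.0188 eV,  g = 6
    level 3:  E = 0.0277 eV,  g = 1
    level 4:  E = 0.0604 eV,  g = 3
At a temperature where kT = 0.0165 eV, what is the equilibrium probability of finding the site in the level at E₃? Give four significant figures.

Eᵢ/kT = 0, 0.654545, 1.13939, 1.67879, 3.66061.
Z = Σ gᵢe^(−Eᵢ/kT) = 5·e^(−0) + 2·e^(−0.654545) + 6·e^(−1.13939) + 1·e^(−1.67879) + 3·e^(−3.66061) = 5.00000 + 1.03936 + 1.92009 + 0.186600 + 0.0771505 = 8.22320.
P₃ = g₃ e^(−E₃/kT) / Z = 0.186600/8.22320 = 0.02269.

0.02269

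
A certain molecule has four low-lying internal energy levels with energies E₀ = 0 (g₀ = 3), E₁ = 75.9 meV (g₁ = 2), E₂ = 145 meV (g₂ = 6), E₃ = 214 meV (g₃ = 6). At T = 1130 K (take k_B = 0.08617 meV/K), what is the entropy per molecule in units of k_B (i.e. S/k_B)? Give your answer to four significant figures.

k_BT = 0.08617 × 1130 K = 97.3721 meV.
Eᵢ/kT = 0, 0.779484, 1.48913, 2.19775.
Z = Σ gᵢe^(−Eᵢ/kT) = 3·e^(−0) + 2·e^(−0.779484) + 6·e^(−1.48913) + 6·e^(−2.19775) = 3.00000 + 0.917285 + 1.35341 + 0.666316 = 5.93701.
⟨E⟩ = Σ EᵢPᵢ = 68.7986 meV.
S/k_B = ln Z + ⟨E⟩/kT = ln(5.93701) + 68.7986/97.3721 = 1.78121 + 0.706554 = 2.488.

2.488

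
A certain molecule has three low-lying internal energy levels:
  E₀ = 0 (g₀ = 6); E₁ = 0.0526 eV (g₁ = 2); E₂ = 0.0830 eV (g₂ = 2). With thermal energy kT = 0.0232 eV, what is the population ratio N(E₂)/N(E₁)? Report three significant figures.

0.270

n₂/n₁ = (g₂/g₁) exp[−(E₂−E₁)/kT] = (2/2) × exp(−(0.0304 eV)/(0.0232 eV)) = (2/2) × exp(-1.3103) = 0.270.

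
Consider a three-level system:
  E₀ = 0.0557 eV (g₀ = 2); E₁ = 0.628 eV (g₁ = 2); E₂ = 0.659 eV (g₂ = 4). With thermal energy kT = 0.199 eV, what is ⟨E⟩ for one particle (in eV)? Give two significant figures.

0.13 eV

Eᵢ/kT = 0.2799, 3.156, 3.312.
Z = Σ gᵢe^(−Eᵢ/kT) = 2·e^(−0.2799) + 2·e^(−3.156) + 4·e^(−3.312) = 1.512 + 0.08519 + 0.1458 = 1.743.
⟨E⟩ = Σ Eᵢ gᵢe^(−Eᵢ/kT) / Z = (0.0557·1.512 + 0.628·0.08519 + 0.659·0.1458) / 1.743 = 0.13 eV.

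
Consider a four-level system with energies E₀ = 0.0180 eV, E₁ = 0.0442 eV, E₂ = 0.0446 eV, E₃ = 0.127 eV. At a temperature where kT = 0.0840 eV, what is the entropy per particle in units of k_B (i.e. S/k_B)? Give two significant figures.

Eᵢ/kT = 0.2143, 0.5262, 0.5310, 1.512.
Z = Σ e^(−Eᵢ/kT) = e^(−0.2143) + e^(−0.5262) + e^(−0.5310) + e^(−1.512) = 0.8071 + 0.5908 + 0.5880 + 0.2205 = 2.206.
⟨E⟩ = Σ EᵢPᵢ = 0.04301 eV.
S/k_B = ln Z + ⟨E⟩/kT = ln(2.206) + 0.04301/0.0840 = 0.7912 + 0.5120 = 1.3.

1.3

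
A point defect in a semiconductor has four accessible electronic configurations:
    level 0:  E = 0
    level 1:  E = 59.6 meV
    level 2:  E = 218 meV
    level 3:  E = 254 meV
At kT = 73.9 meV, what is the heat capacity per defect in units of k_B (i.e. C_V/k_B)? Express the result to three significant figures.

0.569

Eᵢ/kT = 0, 0.80650, 2.9499, 3.4371.
Z = Σ e^(−Eᵢ/kT) = e^(−0) + e^(−0.80650) + e^(−2.9499) + e^(−3.4371) = 1.0000 + 0.44642 + 0.052345 + 0.032158 = 1.5309.
⟨E⟩ = 30.169 meV, ⟨E²⟩ = 4016.0 meV².
C_V/k_B = (⟨E²⟩ − ⟨E⟩²)/(kT)² = (4016.0 − 910.17)/5461.2 = 0.569.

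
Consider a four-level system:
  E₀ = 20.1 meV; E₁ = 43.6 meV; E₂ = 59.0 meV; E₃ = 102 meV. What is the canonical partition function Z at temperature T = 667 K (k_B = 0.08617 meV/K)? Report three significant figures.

k_BT = 0.08617 × 667 K = 57.475 meV.
Eᵢ/kT = 0.34972, 0.75859, 1.0265, 1.7747.
Z = Σ e^(−Eᵢ/kT) = e^(−0.34972) + e^(−0.75859) + e^(−1.0265) + e^(−1.7747) = 0.70489 + 0.46833 + 0.35826 + 0.16953 = 1.7010.

Z = 1.70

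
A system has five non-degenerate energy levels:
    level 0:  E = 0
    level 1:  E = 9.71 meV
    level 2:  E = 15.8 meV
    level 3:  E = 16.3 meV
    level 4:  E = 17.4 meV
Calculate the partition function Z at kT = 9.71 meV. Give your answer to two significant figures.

Eᵢ/kT = 0, 1.000, 1.627, 1.679, 1.792.
Z = Σ e^(−Eᵢ/kT) = e^(−0) + e^(−1.000) + e^(−1.627) + e^(−1.679) + e^(−1.792) = 1.000 + 0.3679 + 0.1965 + 0.1866 + 0.1666 = 1.918.

Z = 1.9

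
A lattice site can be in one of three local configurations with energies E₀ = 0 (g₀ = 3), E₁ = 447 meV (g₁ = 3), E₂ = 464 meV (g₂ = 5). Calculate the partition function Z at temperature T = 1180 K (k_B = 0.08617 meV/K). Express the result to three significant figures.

Z = 3.09

k_BT = 0.08617 × 1180 K = 101.68 meV.
Eᵢ/kT = 0, 4.3961, 4.5633.
Z = Σ gᵢe^(−Eᵢ/kT) = 3·e^(−0) + 3·e^(−4.3961) + 5·e^(−4.5633) = 3.0000 + 0.036976 + 0.052138 = 3.0891.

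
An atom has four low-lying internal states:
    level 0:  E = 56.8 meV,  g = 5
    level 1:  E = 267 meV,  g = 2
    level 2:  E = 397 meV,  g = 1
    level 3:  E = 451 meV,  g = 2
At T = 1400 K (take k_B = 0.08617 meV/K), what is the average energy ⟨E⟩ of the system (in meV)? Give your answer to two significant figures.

k_BT = 0.08617 × 1400 K = 120.6 meV.
Eᵢ/kT = 0.4710, 2.214, 3.292, 3.740.
Z = Σ gᵢe^(−Eᵢ/kT) = 5·e^(−0.4710) + 2·e^(−2.214) + 1·e^(−3.292) + 2·e^(−3.740) = 3.122 + 0.2185 + 0.03718 + 0.04751 = 3.425.
⟨E⟩ = Σ Eᵢ gᵢe^(−Eᵢ/kT) / Z = (56.8·3.122 + 267·0.2185 + 397·0.03718 + 451·0.04751) / 3.425 = 79 meV.

79 meV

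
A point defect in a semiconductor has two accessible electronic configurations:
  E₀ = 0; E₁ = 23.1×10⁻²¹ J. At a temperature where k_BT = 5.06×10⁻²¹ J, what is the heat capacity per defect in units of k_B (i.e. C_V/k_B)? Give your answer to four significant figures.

Eᵢ/kT = 0, 4.56522.
Z = Σ e^(−Eᵢ/kT) = e^(−0) + e^(−4.56522) = 1.00000 + 0.0104076 = 1.01041.
⟨E⟩ = 0.237939, ⟨E²⟩ = 5.49638.
C_V/k_B = (⟨E²⟩ − ⟨E⟩²)/(kT)² = (5.49638 − 0.0566150)/25.6036 = 0.2125.

0.2125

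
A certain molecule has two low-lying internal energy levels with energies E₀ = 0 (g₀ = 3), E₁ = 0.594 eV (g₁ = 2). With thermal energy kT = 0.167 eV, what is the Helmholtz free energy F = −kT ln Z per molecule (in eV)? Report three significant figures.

Eᵢ/kT = 0, 3.5569.
Z = Σ gᵢe^(−Eᵢ/kT) = 3·e^(−0) + 2·e^(−3.5569) = 3.0000 + 0.057054 = 3.0571.
F = −kT ln Z = −0.167 × ln(3.0571) = −0.167 × 1.1175 = -0.187 eV.

-0.187 eV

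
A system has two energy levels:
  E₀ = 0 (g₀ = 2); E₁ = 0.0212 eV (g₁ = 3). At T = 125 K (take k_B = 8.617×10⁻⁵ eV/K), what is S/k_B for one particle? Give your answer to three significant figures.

1.22

k_BT = 8.617×10⁻⁵ × 125 K = 0.010771 eV.
Eᵢ/kT = 0, 1.9682.
Z = Σ gᵢe^(−Eᵢ/kT) = 2·e^(−0) + 3·e^(−1.9682) = 2.0000 + 0.41912 = 2.4191.
⟨E⟩ = Σ EᵢPᵢ = 0.0036730 eV.
S/k_B = ln Z + ⟨E⟩/kT = ln(2.4191) + 0.0036730/0.010771 = 0.88340 + 0.34101 = 1.22.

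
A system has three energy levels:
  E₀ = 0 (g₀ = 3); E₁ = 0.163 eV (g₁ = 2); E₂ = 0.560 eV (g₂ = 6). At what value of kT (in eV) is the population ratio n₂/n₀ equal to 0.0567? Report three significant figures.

n₂/n₀ = (g₂/g₀) exp[−(E₂−E₀)/kT] = 0.0567.
⇒ (E₂−E₀)/kT = ln((6/3)/0.0567) = ln(35.273) = 3.5631.
kT = 0.560 eV / 3.5631 = 0.157 eV.

0.157 eV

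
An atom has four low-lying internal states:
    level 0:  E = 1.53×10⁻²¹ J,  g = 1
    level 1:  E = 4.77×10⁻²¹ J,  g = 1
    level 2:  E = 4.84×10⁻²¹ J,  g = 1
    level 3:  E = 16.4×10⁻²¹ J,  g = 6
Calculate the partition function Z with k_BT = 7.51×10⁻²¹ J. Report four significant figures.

Eᵢ/kT = 0.203728, 0.635153, 0.644474, 2.18375.
Z = Σ gᵢe^(−Eᵢ/kT) = 1·e^(−0.203728) + 1·e^(−0.635153) + 1·e^(−0.644474) + 6·e^(−2.18375) = 0.815684 + 0.529854 + 0.524939 + 0.675711 = 2.54619.

Z = 2.546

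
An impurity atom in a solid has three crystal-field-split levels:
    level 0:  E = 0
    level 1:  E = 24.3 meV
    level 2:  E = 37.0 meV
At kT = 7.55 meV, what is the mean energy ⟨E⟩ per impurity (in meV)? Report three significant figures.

1.19 meV

Eᵢ/kT = 0, 3.2185, 4.9007.
Z = Σ e^(−Eᵢ/kT) = e^(−0) + e^(−3.2185) + e^(−4.9007) = 1.0000 + 0.040015 + 0.0074414 = 1.0475.
⟨E⟩ = Σ Eᵢ e^(−Eᵢ/kT) / Z = (0·1.0000 + 24.3·0.040015 + 37.0·0.0074414) / 1.0475 = 1.19 meV.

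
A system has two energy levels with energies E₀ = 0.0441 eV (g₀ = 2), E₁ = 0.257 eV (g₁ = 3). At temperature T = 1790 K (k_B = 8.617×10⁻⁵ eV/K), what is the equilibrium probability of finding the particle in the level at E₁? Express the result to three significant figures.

k_BT = 8.617×10⁻⁵ × 1790 K = 0.15424 eV.
Eᵢ/kT = 0.28592, 1.6662.
Z = Σ gᵢe^(−Eᵢ/kT) = 2·e^(−0.28592) + 3·e^(−1.6662) = 1.5026 + 0.56689 = 2.0695.
P₁ = g₁ e^(−E₁/kT) / Z = 0.56689/2.0695 = 0.274.

0.274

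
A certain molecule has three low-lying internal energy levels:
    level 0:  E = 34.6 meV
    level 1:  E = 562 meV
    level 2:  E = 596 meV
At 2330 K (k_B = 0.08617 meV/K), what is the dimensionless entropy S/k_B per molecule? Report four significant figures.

k_BT = 0.08617 × 2330 K = 200.776 meV.
Eᵢ/kT = 0.172331, 2.79914, 2.96848.
Z = Σ e^(−Eᵢ/kT) = e^(−0.172331) + e^(−2.79914) + e^(−2.96848) = 0.841701 + 0.0608624 + 0.0513814 = 0.953945.
⟨E⟩ = Σ EᵢPᵢ = 98.4866 meV.
S/k_B = ln Z + ⟨E⟩/kT = ln(0.953945) + 98.4866/200.776 = -0.0471493 + 0.490530 = 0.4434.

0.4434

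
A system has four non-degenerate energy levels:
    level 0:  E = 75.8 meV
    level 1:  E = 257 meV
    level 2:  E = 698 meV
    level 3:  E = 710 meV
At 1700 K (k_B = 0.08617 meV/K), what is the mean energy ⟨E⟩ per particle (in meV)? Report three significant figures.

129 meV

k_BT = 0.08617 × 1700 K = 146.49 meV.
Eᵢ/kT = 0.51744, 1.7544, 4.7648, 4.8467.
Z = Σ e^(−Eᵢ/kT) = e^(−0.51744) + e^(−1.7544) + e^(−4.7648) + e^(−4.8467) = 0.59604 + 0.17301 + 0.0085246 + 0.0078543 = 0.78543.
⟨E⟩ = Σ Eᵢ e^(−Eᵢ/kT) / Z = (75.8·0.59604 + 257·0.17301 + 698·0.0085246 + 710·0.0078543) / 0.78543 = 129 meV.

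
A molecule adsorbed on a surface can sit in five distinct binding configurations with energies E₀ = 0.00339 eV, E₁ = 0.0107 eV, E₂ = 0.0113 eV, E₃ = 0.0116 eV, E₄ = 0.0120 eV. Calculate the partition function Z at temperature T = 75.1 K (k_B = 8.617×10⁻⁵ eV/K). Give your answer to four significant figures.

k_BT = 8.617×10⁻⁵ × 75.1 K = 0.00647137 eV.
Eᵢ/kT = 0.523846, 1.65344, 1.74615, 1.79251, 1.85432.
Z = Σ e^(−Eᵢ/kT) = e^(−0.523846) + e^(−1.65344) + e^(−1.74615) + e^(−1.79251) + e^(−1.85432) = 0.592238 + 0.191390 + 0.174444 + 0.166542 + 0.156559 = 1.28117.

Z = 1.281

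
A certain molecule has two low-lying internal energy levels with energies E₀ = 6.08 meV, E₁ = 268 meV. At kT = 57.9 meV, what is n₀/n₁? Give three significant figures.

n₀/n₁ = exp[−(E₀−E₁)/kT] = exp(−(-261.92 meV)/(57.9 meV)) = exp(4.5237) = 92.2.

92.2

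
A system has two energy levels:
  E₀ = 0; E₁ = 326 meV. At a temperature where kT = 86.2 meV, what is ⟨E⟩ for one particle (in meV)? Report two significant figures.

7.3 meV

Eᵢ/kT = 0, 3.782.
Z = Σ e^(−Eᵢ/kT) = e^(−0) + e^(−3.782) = 1.000 + 0.02278 = 1.023.
⟨E⟩ = Σ Eᵢ e^(−Eᵢ/kT) / Z = (0·1.000 + 326·0.02278) / 1.023 = 7.3 meV.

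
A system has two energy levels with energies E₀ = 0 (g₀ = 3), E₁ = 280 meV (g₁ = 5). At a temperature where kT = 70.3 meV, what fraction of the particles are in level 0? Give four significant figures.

0.9699

Eᵢ/kT = 0, 3.98293.
Z = Σ gᵢe^(−Eᵢ/kT) = 3·e^(−0) + 5·e^(−3.98293) = 3.00000 + 0.0931549 = 3.09315.
P₀ = g₀ e^(−E₀/kT) / Z = 3.00000/3.09315 = 0.9699.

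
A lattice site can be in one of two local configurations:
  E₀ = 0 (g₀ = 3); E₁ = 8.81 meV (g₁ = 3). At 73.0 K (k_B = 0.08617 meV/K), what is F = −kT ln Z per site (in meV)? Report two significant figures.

-8.3 meV

k_BT = 0.08617 × 73.0 K = 6.290 meV.
Eᵢ/kT = 0, 1.401.
Z = Σ gᵢe^(−Eᵢ/kT) = 3·e^(−0) + 3·e^(−1.401) = 3.000 + 0.7391 = 3.739.
F = −kT ln Z = −6.290 × ln(3.739) = −6.290 × 1.319 = -8.3 meV.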